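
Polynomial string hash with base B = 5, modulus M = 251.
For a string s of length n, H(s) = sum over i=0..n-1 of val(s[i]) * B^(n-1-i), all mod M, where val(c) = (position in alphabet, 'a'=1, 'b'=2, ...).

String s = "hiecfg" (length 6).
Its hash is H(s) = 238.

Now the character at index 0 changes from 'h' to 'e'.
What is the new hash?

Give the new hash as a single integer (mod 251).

Answer: 150

Derivation:
val('h') = 8, val('e') = 5
Position k = 0, exponent = n-1-k = 5
B^5 mod M = 5^5 mod 251 = 113
Delta = (5 - 8) * 113 mod 251 = 163
New hash = (238 + 163) mod 251 = 150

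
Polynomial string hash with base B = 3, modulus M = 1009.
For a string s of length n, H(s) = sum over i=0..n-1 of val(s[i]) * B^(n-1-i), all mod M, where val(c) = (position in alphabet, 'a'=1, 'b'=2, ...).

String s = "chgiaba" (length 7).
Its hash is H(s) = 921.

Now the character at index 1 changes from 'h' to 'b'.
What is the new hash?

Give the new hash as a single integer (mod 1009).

val('h') = 8, val('b') = 2
Position k = 1, exponent = n-1-k = 5
B^5 mod M = 3^5 mod 1009 = 243
Delta = (2 - 8) * 243 mod 1009 = 560
New hash = (921 + 560) mod 1009 = 472

Answer: 472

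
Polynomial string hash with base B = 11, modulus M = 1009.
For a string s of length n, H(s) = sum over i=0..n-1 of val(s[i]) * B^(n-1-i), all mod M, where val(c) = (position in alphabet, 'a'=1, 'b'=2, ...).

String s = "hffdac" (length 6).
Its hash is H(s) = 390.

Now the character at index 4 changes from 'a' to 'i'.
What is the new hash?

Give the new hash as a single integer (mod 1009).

val('a') = 1, val('i') = 9
Position k = 4, exponent = n-1-k = 1
B^1 mod M = 11^1 mod 1009 = 11
Delta = (9 - 1) * 11 mod 1009 = 88
New hash = (390 + 88) mod 1009 = 478

Answer: 478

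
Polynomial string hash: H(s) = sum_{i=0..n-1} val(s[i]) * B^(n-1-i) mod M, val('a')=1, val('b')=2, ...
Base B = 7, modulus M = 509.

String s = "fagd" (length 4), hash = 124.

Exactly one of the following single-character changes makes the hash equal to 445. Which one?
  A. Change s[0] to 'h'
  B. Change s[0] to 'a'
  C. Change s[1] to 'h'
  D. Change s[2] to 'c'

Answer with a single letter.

Answer: B

Derivation:
Option A: s[0]='f'->'h', delta=(8-6)*7^3 mod 509 = 177, hash=124+177 mod 509 = 301
Option B: s[0]='f'->'a', delta=(1-6)*7^3 mod 509 = 321, hash=124+321 mod 509 = 445 <-- target
Option C: s[1]='a'->'h', delta=(8-1)*7^2 mod 509 = 343, hash=124+343 mod 509 = 467
Option D: s[2]='g'->'c', delta=(3-7)*7^1 mod 509 = 481, hash=124+481 mod 509 = 96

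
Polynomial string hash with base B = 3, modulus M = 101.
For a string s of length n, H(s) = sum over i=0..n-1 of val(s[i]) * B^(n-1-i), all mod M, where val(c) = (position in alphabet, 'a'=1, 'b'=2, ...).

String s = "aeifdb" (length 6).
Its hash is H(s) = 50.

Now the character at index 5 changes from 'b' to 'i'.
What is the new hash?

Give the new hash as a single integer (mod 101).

Answer: 57

Derivation:
val('b') = 2, val('i') = 9
Position k = 5, exponent = n-1-k = 0
B^0 mod M = 3^0 mod 101 = 1
Delta = (9 - 2) * 1 mod 101 = 7
New hash = (50 + 7) mod 101 = 57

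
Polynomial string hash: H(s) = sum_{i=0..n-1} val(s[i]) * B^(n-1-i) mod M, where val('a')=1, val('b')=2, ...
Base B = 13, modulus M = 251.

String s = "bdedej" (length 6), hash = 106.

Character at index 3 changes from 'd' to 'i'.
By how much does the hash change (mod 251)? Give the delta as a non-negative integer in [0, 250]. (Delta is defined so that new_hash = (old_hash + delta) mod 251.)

Delta formula: (val(new) - val(old)) * B^(n-1-k) mod M
  val('i') - val('d') = 9 - 4 = 5
  B^(n-1-k) = 13^2 mod 251 = 169
  Delta = 5 * 169 mod 251 = 92

Answer: 92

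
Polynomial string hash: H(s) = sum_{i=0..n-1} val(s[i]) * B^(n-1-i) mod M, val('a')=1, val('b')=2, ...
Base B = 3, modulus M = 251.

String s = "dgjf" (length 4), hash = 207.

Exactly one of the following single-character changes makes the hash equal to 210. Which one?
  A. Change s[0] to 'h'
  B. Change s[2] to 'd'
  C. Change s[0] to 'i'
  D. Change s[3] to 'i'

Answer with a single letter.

Answer: D

Derivation:
Option A: s[0]='d'->'h', delta=(8-4)*3^3 mod 251 = 108, hash=207+108 mod 251 = 64
Option B: s[2]='j'->'d', delta=(4-10)*3^1 mod 251 = 233, hash=207+233 mod 251 = 189
Option C: s[0]='d'->'i', delta=(9-4)*3^3 mod 251 = 135, hash=207+135 mod 251 = 91
Option D: s[3]='f'->'i', delta=(9-6)*3^0 mod 251 = 3, hash=207+3 mod 251 = 210 <-- target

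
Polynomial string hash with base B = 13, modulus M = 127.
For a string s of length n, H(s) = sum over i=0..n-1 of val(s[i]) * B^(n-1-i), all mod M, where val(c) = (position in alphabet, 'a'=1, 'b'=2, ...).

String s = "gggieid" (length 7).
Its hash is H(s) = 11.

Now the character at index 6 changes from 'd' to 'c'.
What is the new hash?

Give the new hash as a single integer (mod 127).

val('d') = 4, val('c') = 3
Position k = 6, exponent = n-1-k = 0
B^0 mod M = 13^0 mod 127 = 1
Delta = (3 - 4) * 1 mod 127 = 126
New hash = (11 + 126) mod 127 = 10

Answer: 10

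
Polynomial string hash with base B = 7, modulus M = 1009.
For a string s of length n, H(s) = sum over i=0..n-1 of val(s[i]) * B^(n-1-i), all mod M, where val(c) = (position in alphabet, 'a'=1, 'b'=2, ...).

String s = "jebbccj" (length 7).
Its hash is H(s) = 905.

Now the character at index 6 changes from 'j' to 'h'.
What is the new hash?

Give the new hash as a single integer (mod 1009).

Answer: 903

Derivation:
val('j') = 10, val('h') = 8
Position k = 6, exponent = n-1-k = 0
B^0 mod M = 7^0 mod 1009 = 1
Delta = (8 - 10) * 1 mod 1009 = 1007
New hash = (905 + 1007) mod 1009 = 903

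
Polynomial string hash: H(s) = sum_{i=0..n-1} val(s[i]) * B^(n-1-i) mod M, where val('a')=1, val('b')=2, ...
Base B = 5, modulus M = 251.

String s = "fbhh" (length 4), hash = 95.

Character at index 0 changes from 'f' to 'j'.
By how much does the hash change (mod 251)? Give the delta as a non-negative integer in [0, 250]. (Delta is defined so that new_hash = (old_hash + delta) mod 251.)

Delta formula: (val(new) - val(old)) * B^(n-1-k) mod M
  val('j') - val('f') = 10 - 6 = 4
  B^(n-1-k) = 5^3 mod 251 = 125
  Delta = 4 * 125 mod 251 = 249

Answer: 249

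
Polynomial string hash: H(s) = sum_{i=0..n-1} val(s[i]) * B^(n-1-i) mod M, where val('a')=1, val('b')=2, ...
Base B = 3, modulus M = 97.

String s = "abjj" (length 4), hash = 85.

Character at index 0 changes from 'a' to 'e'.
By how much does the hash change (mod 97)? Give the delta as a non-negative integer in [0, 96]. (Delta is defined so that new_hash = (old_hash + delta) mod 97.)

Delta formula: (val(new) - val(old)) * B^(n-1-k) mod M
  val('e') - val('a') = 5 - 1 = 4
  B^(n-1-k) = 3^3 mod 97 = 27
  Delta = 4 * 27 mod 97 = 11

Answer: 11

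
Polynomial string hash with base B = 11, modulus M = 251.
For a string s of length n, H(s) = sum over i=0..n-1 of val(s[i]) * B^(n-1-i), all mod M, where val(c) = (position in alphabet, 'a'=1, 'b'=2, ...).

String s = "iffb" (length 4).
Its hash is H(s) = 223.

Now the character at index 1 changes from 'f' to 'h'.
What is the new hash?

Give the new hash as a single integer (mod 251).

Answer: 214

Derivation:
val('f') = 6, val('h') = 8
Position k = 1, exponent = n-1-k = 2
B^2 mod M = 11^2 mod 251 = 121
Delta = (8 - 6) * 121 mod 251 = 242
New hash = (223 + 242) mod 251 = 214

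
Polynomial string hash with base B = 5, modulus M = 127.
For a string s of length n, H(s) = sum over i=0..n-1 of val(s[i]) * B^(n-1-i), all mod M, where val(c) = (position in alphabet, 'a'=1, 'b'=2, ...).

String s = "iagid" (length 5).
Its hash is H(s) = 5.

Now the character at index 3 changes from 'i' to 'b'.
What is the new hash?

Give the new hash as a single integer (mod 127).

Answer: 97

Derivation:
val('i') = 9, val('b') = 2
Position k = 3, exponent = n-1-k = 1
B^1 mod M = 5^1 mod 127 = 5
Delta = (2 - 9) * 5 mod 127 = 92
New hash = (5 + 92) mod 127 = 97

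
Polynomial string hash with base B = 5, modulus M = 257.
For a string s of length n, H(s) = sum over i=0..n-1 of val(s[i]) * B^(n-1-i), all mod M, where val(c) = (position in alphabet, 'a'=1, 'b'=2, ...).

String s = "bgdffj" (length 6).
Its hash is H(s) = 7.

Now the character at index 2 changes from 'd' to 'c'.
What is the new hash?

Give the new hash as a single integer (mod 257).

val('d') = 4, val('c') = 3
Position k = 2, exponent = n-1-k = 3
B^3 mod M = 5^3 mod 257 = 125
Delta = (3 - 4) * 125 mod 257 = 132
New hash = (7 + 132) mod 257 = 139

Answer: 139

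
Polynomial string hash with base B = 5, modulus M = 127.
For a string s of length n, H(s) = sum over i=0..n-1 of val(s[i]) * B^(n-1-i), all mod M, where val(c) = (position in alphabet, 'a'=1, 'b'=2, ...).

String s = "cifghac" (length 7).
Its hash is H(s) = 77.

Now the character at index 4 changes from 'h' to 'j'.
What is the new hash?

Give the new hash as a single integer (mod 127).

val('h') = 8, val('j') = 10
Position k = 4, exponent = n-1-k = 2
B^2 mod M = 5^2 mod 127 = 25
Delta = (10 - 8) * 25 mod 127 = 50
New hash = (77 + 50) mod 127 = 0

Answer: 0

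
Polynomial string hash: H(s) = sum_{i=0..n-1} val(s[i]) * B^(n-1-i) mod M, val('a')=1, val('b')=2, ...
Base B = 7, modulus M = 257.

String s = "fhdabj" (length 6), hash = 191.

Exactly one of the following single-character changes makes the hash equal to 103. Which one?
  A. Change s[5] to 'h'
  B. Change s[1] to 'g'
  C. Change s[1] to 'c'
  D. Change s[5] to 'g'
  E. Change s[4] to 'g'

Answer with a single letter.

Answer: B

Derivation:
Option A: s[5]='j'->'h', delta=(8-10)*7^0 mod 257 = 255, hash=191+255 mod 257 = 189
Option B: s[1]='h'->'g', delta=(7-8)*7^4 mod 257 = 169, hash=191+169 mod 257 = 103 <-- target
Option C: s[1]='h'->'c', delta=(3-8)*7^4 mod 257 = 74, hash=191+74 mod 257 = 8
Option D: s[5]='j'->'g', delta=(7-10)*7^0 mod 257 = 254, hash=191+254 mod 257 = 188
Option E: s[4]='b'->'g', delta=(7-2)*7^1 mod 257 = 35, hash=191+35 mod 257 = 226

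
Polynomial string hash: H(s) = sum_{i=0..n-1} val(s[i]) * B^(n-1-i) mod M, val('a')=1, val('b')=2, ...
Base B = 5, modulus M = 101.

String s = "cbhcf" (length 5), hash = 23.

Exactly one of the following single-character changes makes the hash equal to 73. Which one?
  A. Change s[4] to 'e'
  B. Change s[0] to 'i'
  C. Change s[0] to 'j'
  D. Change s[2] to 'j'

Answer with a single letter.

Answer: D

Derivation:
Option A: s[4]='f'->'e', delta=(5-6)*5^0 mod 101 = 100, hash=23+100 mod 101 = 22
Option B: s[0]='c'->'i', delta=(9-3)*5^4 mod 101 = 13, hash=23+13 mod 101 = 36
Option C: s[0]='c'->'j', delta=(10-3)*5^4 mod 101 = 32, hash=23+32 mod 101 = 55
Option D: s[2]='h'->'j', delta=(10-8)*5^2 mod 101 = 50, hash=23+50 mod 101 = 73 <-- target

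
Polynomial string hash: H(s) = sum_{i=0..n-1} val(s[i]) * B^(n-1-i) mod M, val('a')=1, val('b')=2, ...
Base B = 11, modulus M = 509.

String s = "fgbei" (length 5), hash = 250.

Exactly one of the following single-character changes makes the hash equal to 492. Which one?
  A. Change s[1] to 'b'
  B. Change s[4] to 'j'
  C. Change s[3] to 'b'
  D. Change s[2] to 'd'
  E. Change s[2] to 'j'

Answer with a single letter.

Answer: D

Derivation:
Option A: s[1]='g'->'b', delta=(2-7)*11^3 mod 509 = 471, hash=250+471 mod 509 = 212
Option B: s[4]='i'->'j', delta=(10-9)*11^0 mod 509 = 1, hash=250+1 mod 509 = 251
Option C: s[3]='e'->'b', delta=(2-5)*11^1 mod 509 = 476, hash=250+476 mod 509 = 217
Option D: s[2]='b'->'d', delta=(4-2)*11^2 mod 509 = 242, hash=250+242 mod 509 = 492 <-- target
Option E: s[2]='b'->'j', delta=(10-2)*11^2 mod 509 = 459, hash=250+459 mod 509 = 200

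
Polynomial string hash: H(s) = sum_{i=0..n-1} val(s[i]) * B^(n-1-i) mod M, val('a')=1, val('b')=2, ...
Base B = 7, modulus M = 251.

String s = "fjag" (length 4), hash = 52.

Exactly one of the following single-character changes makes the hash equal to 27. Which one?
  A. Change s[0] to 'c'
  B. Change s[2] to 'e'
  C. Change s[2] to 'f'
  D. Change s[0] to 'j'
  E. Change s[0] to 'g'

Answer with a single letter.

Option A: s[0]='f'->'c', delta=(3-6)*7^3 mod 251 = 226, hash=52+226 mod 251 = 27 <-- target
Option B: s[2]='a'->'e', delta=(5-1)*7^1 mod 251 = 28, hash=52+28 mod 251 = 80
Option C: s[2]='a'->'f', delta=(6-1)*7^1 mod 251 = 35, hash=52+35 mod 251 = 87
Option D: s[0]='f'->'j', delta=(10-6)*7^3 mod 251 = 117, hash=52+117 mod 251 = 169
Option E: s[0]='f'->'g', delta=(7-6)*7^3 mod 251 = 92, hash=52+92 mod 251 = 144

Answer: A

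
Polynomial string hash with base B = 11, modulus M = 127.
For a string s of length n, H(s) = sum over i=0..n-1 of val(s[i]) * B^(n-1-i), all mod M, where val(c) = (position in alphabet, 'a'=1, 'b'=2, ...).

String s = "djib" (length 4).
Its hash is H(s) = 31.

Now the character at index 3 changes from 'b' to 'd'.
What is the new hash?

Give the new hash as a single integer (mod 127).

Answer: 33

Derivation:
val('b') = 2, val('d') = 4
Position k = 3, exponent = n-1-k = 0
B^0 mod M = 11^0 mod 127 = 1
Delta = (4 - 2) * 1 mod 127 = 2
New hash = (31 + 2) mod 127 = 33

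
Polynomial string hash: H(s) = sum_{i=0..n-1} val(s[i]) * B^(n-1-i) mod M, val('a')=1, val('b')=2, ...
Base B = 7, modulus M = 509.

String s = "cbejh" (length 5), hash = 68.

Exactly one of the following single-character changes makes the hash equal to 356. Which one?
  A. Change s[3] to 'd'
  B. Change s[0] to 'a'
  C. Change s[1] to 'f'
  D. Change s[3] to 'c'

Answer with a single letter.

Answer: B

Derivation:
Option A: s[3]='j'->'d', delta=(4-10)*7^1 mod 509 = 467, hash=68+467 mod 509 = 26
Option B: s[0]='c'->'a', delta=(1-3)*7^4 mod 509 = 288, hash=68+288 mod 509 = 356 <-- target
Option C: s[1]='b'->'f', delta=(6-2)*7^3 mod 509 = 354, hash=68+354 mod 509 = 422
Option D: s[3]='j'->'c', delta=(3-10)*7^1 mod 509 = 460, hash=68+460 mod 509 = 19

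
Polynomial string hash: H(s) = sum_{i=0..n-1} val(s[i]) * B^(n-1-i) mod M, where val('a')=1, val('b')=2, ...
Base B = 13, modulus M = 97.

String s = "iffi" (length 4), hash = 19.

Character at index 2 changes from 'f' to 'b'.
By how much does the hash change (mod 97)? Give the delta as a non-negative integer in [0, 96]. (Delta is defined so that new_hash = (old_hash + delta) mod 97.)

Delta formula: (val(new) - val(old)) * B^(n-1-k) mod M
  val('b') - val('f') = 2 - 6 = -4
  B^(n-1-k) = 13^1 mod 97 = 13
  Delta = -4 * 13 mod 97 = 45

Answer: 45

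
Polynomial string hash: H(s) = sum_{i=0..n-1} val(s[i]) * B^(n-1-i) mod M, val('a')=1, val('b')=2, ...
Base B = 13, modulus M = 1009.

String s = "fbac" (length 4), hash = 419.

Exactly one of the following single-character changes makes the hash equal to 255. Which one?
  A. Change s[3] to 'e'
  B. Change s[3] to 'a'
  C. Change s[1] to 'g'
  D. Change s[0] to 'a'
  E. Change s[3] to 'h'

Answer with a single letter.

Answer: C

Derivation:
Option A: s[3]='c'->'e', delta=(5-3)*13^0 mod 1009 = 2, hash=419+2 mod 1009 = 421
Option B: s[3]='c'->'a', delta=(1-3)*13^0 mod 1009 = 1007, hash=419+1007 mod 1009 = 417
Option C: s[1]='b'->'g', delta=(7-2)*13^2 mod 1009 = 845, hash=419+845 mod 1009 = 255 <-- target
Option D: s[0]='f'->'a', delta=(1-6)*13^3 mod 1009 = 114, hash=419+114 mod 1009 = 533
Option E: s[3]='c'->'h', delta=(8-3)*13^0 mod 1009 = 5, hash=419+5 mod 1009 = 424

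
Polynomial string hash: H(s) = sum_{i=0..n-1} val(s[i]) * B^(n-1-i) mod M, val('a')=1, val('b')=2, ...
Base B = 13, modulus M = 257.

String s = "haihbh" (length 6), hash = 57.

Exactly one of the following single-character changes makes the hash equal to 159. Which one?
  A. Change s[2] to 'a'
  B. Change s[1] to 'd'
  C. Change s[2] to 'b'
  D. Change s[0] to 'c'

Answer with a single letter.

Answer: B

Derivation:
Option A: s[2]='i'->'a', delta=(1-9)*13^3 mod 257 = 157, hash=57+157 mod 257 = 214
Option B: s[1]='a'->'d', delta=(4-1)*13^4 mod 257 = 102, hash=57+102 mod 257 = 159 <-- target
Option C: s[2]='i'->'b', delta=(2-9)*13^3 mod 257 = 41, hash=57+41 mod 257 = 98
Option D: s[0]='h'->'c', delta=(3-8)*13^5 mod 257 = 103, hash=57+103 mod 257 = 160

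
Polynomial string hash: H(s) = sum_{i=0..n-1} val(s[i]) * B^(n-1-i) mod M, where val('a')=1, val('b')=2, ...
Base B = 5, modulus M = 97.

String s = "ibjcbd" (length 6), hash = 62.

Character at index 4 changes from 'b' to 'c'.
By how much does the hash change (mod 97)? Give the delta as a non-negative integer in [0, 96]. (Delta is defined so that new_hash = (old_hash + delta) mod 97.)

Answer: 5

Derivation:
Delta formula: (val(new) - val(old)) * B^(n-1-k) mod M
  val('c') - val('b') = 3 - 2 = 1
  B^(n-1-k) = 5^1 mod 97 = 5
  Delta = 1 * 5 mod 97 = 5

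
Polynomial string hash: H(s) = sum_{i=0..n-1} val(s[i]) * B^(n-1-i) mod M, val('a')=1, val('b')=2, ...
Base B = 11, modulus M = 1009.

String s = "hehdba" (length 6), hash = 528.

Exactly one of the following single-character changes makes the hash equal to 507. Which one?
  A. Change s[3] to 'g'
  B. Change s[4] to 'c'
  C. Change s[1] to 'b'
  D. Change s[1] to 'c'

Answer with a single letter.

Option A: s[3]='d'->'g', delta=(7-4)*11^2 mod 1009 = 363, hash=528+363 mod 1009 = 891
Option B: s[4]='b'->'c', delta=(3-2)*11^1 mod 1009 = 11, hash=528+11 mod 1009 = 539
Option C: s[1]='e'->'b', delta=(2-5)*11^4 mod 1009 = 473, hash=528+473 mod 1009 = 1001
Option D: s[1]='e'->'c', delta=(3-5)*11^4 mod 1009 = 988, hash=528+988 mod 1009 = 507 <-- target

Answer: D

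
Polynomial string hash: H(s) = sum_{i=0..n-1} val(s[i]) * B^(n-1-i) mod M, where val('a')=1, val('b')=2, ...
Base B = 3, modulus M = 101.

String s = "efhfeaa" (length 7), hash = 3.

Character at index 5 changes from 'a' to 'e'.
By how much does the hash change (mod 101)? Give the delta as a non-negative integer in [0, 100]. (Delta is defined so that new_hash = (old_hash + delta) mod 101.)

Delta formula: (val(new) - val(old)) * B^(n-1-k) mod M
  val('e') - val('a') = 5 - 1 = 4
  B^(n-1-k) = 3^1 mod 101 = 3
  Delta = 4 * 3 mod 101 = 12

Answer: 12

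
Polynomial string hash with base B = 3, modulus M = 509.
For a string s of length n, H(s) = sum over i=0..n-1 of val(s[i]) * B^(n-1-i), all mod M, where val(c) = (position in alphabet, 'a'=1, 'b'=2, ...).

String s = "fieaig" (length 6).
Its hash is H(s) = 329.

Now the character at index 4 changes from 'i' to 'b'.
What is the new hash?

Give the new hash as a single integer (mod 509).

val('i') = 9, val('b') = 2
Position k = 4, exponent = n-1-k = 1
B^1 mod M = 3^1 mod 509 = 3
Delta = (2 - 9) * 3 mod 509 = 488
New hash = (329 + 488) mod 509 = 308

Answer: 308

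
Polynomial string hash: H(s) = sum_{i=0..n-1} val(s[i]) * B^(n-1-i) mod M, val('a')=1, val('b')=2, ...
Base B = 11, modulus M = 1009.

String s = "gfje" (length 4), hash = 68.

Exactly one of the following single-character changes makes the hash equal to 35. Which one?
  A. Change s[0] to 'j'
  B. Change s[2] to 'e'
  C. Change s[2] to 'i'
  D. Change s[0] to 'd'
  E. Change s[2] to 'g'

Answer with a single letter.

Option A: s[0]='g'->'j', delta=(10-7)*11^3 mod 1009 = 966, hash=68+966 mod 1009 = 25
Option B: s[2]='j'->'e', delta=(5-10)*11^1 mod 1009 = 954, hash=68+954 mod 1009 = 13
Option C: s[2]='j'->'i', delta=(9-10)*11^1 mod 1009 = 998, hash=68+998 mod 1009 = 57
Option D: s[0]='g'->'d', delta=(4-7)*11^3 mod 1009 = 43, hash=68+43 mod 1009 = 111
Option E: s[2]='j'->'g', delta=(7-10)*11^1 mod 1009 = 976, hash=68+976 mod 1009 = 35 <-- target

Answer: E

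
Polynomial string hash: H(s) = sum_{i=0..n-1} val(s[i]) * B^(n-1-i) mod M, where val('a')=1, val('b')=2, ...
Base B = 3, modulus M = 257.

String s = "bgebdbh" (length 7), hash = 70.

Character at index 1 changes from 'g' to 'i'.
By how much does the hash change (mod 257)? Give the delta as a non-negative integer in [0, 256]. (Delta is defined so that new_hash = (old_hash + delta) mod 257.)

Answer: 229

Derivation:
Delta formula: (val(new) - val(old)) * B^(n-1-k) mod M
  val('i') - val('g') = 9 - 7 = 2
  B^(n-1-k) = 3^5 mod 257 = 243
  Delta = 2 * 243 mod 257 = 229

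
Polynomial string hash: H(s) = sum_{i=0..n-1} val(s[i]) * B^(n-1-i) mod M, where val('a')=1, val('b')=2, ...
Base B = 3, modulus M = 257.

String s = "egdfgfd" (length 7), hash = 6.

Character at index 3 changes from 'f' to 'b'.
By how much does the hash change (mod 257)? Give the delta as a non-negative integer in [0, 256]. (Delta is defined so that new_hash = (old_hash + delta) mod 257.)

Answer: 149

Derivation:
Delta formula: (val(new) - val(old)) * B^(n-1-k) mod M
  val('b') - val('f') = 2 - 6 = -4
  B^(n-1-k) = 3^3 mod 257 = 27
  Delta = -4 * 27 mod 257 = 149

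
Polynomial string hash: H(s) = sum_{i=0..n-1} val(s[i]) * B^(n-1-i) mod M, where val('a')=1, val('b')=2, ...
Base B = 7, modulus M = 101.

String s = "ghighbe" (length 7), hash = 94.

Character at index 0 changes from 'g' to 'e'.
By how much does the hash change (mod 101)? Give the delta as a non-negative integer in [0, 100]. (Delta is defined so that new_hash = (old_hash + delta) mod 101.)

Answer: 32

Derivation:
Delta formula: (val(new) - val(old)) * B^(n-1-k) mod M
  val('e') - val('g') = 5 - 7 = -2
  B^(n-1-k) = 7^6 mod 101 = 85
  Delta = -2 * 85 mod 101 = 32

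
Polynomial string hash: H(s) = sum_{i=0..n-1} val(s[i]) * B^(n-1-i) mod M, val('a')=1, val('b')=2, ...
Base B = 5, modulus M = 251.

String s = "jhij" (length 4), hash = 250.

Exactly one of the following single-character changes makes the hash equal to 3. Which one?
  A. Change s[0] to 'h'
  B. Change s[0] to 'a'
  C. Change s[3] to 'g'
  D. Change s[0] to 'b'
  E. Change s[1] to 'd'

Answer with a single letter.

Answer: D

Derivation:
Option A: s[0]='j'->'h', delta=(8-10)*5^3 mod 251 = 1, hash=250+1 mod 251 = 0
Option B: s[0]='j'->'a', delta=(1-10)*5^3 mod 251 = 130, hash=250+130 mod 251 = 129
Option C: s[3]='j'->'g', delta=(7-10)*5^0 mod 251 = 248, hash=250+248 mod 251 = 247
Option D: s[0]='j'->'b', delta=(2-10)*5^3 mod 251 = 4, hash=250+4 mod 251 = 3 <-- target
Option E: s[1]='h'->'d', delta=(4-8)*5^2 mod 251 = 151, hash=250+151 mod 251 = 150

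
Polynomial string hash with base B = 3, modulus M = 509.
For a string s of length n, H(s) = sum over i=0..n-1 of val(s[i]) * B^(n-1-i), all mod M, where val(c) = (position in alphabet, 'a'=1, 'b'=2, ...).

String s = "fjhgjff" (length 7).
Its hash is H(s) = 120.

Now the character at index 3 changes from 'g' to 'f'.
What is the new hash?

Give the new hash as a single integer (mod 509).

Answer: 93

Derivation:
val('g') = 7, val('f') = 6
Position k = 3, exponent = n-1-k = 3
B^3 mod M = 3^3 mod 509 = 27
Delta = (6 - 7) * 27 mod 509 = 482
New hash = (120 + 482) mod 509 = 93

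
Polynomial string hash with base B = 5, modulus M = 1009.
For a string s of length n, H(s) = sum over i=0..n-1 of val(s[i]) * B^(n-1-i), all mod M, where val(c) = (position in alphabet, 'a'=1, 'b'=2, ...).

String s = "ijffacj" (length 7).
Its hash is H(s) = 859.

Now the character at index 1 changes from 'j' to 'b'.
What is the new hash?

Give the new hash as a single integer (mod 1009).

val('j') = 10, val('b') = 2
Position k = 1, exponent = n-1-k = 5
B^5 mod M = 5^5 mod 1009 = 98
Delta = (2 - 10) * 98 mod 1009 = 225
New hash = (859 + 225) mod 1009 = 75

Answer: 75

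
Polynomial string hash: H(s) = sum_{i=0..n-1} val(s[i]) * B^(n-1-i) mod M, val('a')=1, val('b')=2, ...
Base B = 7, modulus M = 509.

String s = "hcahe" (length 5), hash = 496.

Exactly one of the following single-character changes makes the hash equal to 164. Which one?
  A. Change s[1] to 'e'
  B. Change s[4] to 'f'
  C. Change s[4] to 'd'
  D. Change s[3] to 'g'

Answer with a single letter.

Answer: A

Derivation:
Option A: s[1]='c'->'e', delta=(5-3)*7^3 mod 509 = 177, hash=496+177 mod 509 = 164 <-- target
Option B: s[4]='e'->'f', delta=(6-5)*7^0 mod 509 = 1, hash=496+1 mod 509 = 497
Option C: s[4]='e'->'d', delta=(4-5)*7^0 mod 509 = 508, hash=496+508 mod 509 = 495
Option D: s[3]='h'->'g', delta=(7-8)*7^1 mod 509 = 502, hash=496+502 mod 509 = 489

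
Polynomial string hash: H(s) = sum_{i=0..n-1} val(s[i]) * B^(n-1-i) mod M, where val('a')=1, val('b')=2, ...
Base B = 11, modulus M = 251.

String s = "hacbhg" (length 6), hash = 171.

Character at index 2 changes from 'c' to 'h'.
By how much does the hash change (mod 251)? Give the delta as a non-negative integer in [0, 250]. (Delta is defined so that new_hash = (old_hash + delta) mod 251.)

Delta formula: (val(new) - val(old)) * B^(n-1-k) mod M
  val('h') - val('c') = 8 - 3 = 5
  B^(n-1-k) = 11^3 mod 251 = 76
  Delta = 5 * 76 mod 251 = 129

Answer: 129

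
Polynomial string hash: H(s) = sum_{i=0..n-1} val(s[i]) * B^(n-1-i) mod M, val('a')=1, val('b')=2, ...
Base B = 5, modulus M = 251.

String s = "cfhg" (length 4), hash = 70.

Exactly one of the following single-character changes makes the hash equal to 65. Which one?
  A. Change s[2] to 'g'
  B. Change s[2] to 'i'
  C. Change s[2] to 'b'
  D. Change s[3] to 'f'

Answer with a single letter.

Option A: s[2]='h'->'g', delta=(7-8)*5^1 mod 251 = 246, hash=70+246 mod 251 = 65 <-- target
Option B: s[2]='h'->'i', delta=(9-8)*5^1 mod 251 = 5, hash=70+5 mod 251 = 75
Option C: s[2]='h'->'b', delta=(2-8)*5^1 mod 251 = 221, hash=70+221 mod 251 = 40
Option D: s[3]='g'->'f', delta=(6-7)*5^0 mod 251 = 250, hash=70+250 mod 251 = 69

Answer: A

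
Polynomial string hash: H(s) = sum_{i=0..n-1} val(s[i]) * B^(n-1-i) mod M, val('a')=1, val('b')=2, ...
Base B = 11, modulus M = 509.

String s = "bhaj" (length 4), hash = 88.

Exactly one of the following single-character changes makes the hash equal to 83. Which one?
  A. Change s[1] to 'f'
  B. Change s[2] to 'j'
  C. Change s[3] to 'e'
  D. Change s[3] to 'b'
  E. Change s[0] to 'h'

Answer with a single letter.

Option A: s[1]='h'->'f', delta=(6-8)*11^2 mod 509 = 267, hash=88+267 mod 509 = 355
Option B: s[2]='a'->'j', delta=(10-1)*11^1 mod 509 = 99, hash=88+99 mod 509 = 187
Option C: s[3]='j'->'e', delta=(5-10)*11^0 mod 509 = 504, hash=88+504 mod 509 = 83 <-- target
Option D: s[3]='j'->'b', delta=(2-10)*11^0 mod 509 = 501, hash=88+501 mod 509 = 80
Option E: s[0]='b'->'h', delta=(8-2)*11^3 mod 509 = 351, hash=88+351 mod 509 = 439

Answer: C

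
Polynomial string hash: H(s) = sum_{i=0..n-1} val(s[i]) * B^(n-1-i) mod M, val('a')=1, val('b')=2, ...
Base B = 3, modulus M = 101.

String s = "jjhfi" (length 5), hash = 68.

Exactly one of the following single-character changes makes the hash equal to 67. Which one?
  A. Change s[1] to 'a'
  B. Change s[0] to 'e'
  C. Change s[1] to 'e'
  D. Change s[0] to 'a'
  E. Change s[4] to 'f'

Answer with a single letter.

Option A: s[1]='j'->'a', delta=(1-10)*3^3 mod 101 = 60, hash=68+60 mod 101 = 27
Option B: s[0]='j'->'e', delta=(5-10)*3^4 mod 101 = 100, hash=68+100 mod 101 = 67 <-- target
Option C: s[1]='j'->'e', delta=(5-10)*3^3 mod 101 = 67, hash=68+67 mod 101 = 34
Option D: s[0]='j'->'a', delta=(1-10)*3^4 mod 101 = 79, hash=68+79 mod 101 = 46
Option E: s[4]='i'->'f', delta=(6-9)*3^0 mod 101 = 98, hash=68+98 mod 101 = 65

Answer: B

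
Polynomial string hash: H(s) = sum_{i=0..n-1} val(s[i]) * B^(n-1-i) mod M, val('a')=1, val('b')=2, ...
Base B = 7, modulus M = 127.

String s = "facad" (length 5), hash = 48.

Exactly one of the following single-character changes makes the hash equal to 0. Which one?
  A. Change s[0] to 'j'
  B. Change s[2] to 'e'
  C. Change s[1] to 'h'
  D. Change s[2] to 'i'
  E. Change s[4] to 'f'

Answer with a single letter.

Option A: s[0]='f'->'j', delta=(10-6)*7^4 mod 127 = 79, hash=48+79 mod 127 = 0 <-- target
Option B: s[2]='c'->'e', delta=(5-3)*7^2 mod 127 = 98, hash=48+98 mod 127 = 19
Option C: s[1]='a'->'h', delta=(8-1)*7^3 mod 127 = 115, hash=48+115 mod 127 = 36
Option D: s[2]='c'->'i', delta=(9-3)*7^2 mod 127 = 40, hash=48+40 mod 127 = 88
Option E: s[4]='d'->'f', delta=(6-4)*7^0 mod 127 = 2, hash=48+2 mod 127 = 50

Answer: A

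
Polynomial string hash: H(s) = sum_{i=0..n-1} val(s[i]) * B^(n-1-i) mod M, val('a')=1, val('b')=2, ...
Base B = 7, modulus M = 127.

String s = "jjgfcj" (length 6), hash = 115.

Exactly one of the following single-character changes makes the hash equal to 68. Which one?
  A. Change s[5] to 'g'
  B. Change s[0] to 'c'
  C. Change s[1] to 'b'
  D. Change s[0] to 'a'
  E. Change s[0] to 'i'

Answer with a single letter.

Option A: s[5]='j'->'g', delta=(7-10)*7^0 mod 127 = 124, hash=115+124 mod 127 = 112
Option B: s[0]='j'->'c', delta=(3-10)*7^5 mod 127 = 80, hash=115+80 mod 127 = 68 <-- target
Option C: s[1]='j'->'b', delta=(2-10)*7^4 mod 127 = 96, hash=115+96 mod 127 = 84
Option D: s[0]='j'->'a', delta=(1-10)*7^5 mod 127 = 121, hash=115+121 mod 127 = 109
Option E: s[0]='j'->'i', delta=(9-10)*7^5 mod 127 = 84, hash=115+84 mod 127 = 72

Answer: B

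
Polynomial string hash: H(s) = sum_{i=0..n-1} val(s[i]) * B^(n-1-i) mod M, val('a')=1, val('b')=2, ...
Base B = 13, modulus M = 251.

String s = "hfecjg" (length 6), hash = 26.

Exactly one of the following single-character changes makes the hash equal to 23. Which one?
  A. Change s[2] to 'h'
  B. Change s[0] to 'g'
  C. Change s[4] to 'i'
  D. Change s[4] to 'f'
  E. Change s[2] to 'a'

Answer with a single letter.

Answer: E

Derivation:
Option A: s[2]='e'->'h', delta=(8-5)*13^3 mod 251 = 65, hash=26+65 mod 251 = 91
Option B: s[0]='h'->'g', delta=(7-8)*13^5 mod 251 = 187, hash=26+187 mod 251 = 213
Option C: s[4]='j'->'i', delta=(9-10)*13^1 mod 251 = 238, hash=26+238 mod 251 = 13
Option D: s[4]='j'->'f', delta=(6-10)*13^1 mod 251 = 199, hash=26+199 mod 251 = 225
Option E: s[2]='e'->'a', delta=(1-5)*13^3 mod 251 = 248, hash=26+248 mod 251 = 23 <-- target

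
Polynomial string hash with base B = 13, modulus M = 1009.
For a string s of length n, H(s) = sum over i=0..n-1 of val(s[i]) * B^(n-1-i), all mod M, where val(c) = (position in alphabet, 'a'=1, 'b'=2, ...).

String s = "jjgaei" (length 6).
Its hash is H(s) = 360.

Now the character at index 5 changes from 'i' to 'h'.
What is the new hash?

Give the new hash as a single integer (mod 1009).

val('i') = 9, val('h') = 8
Position k = 5, exponent = n-1-k = 0
B^0 mod M = 13^0 mod 1009 = 1
Delta = (8 - 9) * 1 mod 1009 = 1008
New hash = (360 + 1008) mod 1009 = 359

Answer: 359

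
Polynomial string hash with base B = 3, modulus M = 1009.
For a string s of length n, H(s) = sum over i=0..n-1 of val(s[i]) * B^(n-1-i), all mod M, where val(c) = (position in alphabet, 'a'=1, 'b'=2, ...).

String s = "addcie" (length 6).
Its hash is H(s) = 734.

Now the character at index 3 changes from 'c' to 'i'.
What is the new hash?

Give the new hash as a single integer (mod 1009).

val('c') = 3, val('i') = 9
Position k = 3, exponent = n-1-k = 2
B^2 mod M = 3^2 mod 1009 = 9
Delta = (9 - 3) * 9 mod 1009 = 54
New hash = (734 + 54) mod 1009 = 788

Answer: 788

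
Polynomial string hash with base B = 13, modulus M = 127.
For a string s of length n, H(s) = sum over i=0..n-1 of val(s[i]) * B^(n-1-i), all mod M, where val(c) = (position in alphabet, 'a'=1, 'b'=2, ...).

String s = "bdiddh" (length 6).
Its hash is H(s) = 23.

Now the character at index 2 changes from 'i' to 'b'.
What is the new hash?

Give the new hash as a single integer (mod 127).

Answer: 11

Derivation:
val('i') = 9, val('b') = 2
Position k = 2, exponent = n-1-k = 3
B^3 mod M = 13^3 mod 127 = 38
Delta = (2 - 9) * 38 mod 127 = 115
New hash = (23 + 115) mod 127 = 11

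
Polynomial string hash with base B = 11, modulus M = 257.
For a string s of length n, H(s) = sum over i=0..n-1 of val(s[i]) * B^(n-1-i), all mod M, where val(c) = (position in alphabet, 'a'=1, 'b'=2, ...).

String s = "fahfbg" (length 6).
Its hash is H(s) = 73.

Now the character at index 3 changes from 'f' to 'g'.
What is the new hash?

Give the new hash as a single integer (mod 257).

Answer: 194

Derivation:
val('f') = 6, val('g') = 7
Position k = 3, exponent = n-1-k = 2
B^2 mod M = 11^2 mod 257 = 121
Delta = (7 - 6) * 121 mod 257 = 121
New hash = (73 + 121) mod 257 = 194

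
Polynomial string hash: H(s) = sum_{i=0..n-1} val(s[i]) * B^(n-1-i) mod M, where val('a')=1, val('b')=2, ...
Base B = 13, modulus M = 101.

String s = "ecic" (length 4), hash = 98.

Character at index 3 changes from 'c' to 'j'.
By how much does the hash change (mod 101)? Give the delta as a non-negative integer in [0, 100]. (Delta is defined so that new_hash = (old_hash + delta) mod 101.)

Answer: 7

Derivation:
Delta formula: (val(new) - val(old)) * B^(n-1-k) mod M
  val('j') - val('c') = 10 - 3 = 7
  B^(n-1-k) = 13^0 mod 101 = 1
  Delta = 7 * 1 mod 101 = 7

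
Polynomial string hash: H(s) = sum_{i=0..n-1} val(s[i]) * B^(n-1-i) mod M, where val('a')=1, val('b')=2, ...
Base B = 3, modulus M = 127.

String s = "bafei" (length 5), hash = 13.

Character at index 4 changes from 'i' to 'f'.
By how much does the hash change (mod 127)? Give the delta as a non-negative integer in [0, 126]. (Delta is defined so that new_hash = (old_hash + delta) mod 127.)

Delta formula: (val(new) - val(old)) * B^(n-1-k) mod M
  val('f') - val('i') = 6 - 9 = -3
  B^(n-1-k) = 3^0 mod 127 = 1
  Delta = -3 * 1 mod 127 = 124

Answer: 124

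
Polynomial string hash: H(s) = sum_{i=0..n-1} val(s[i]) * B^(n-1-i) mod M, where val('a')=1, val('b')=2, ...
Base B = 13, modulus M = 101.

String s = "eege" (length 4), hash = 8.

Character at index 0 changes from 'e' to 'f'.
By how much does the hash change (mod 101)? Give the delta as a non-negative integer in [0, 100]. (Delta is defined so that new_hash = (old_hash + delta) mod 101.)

Answer: 76

Derivation:
Delta formula: (val(new) - val(old)) * B^(n-1-k) mod M
  val('f') - val('e') = 6 - 5 = 1
  B^(n-1-k) = 13^3 mod 101 = 76
  Delta = 1 * 76 mod 101 = 76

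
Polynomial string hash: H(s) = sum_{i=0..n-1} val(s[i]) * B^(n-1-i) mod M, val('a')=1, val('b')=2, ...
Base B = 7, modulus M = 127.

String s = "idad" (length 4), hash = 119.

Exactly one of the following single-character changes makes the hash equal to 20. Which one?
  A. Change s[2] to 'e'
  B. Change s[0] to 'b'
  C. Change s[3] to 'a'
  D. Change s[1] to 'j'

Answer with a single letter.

Answer: A

Derivation:
Option A: s[2]='a'->'e', delta=(5-1)*7^1 mod 127 = 28, hash=119+28 mod 127 = 20 <-- target
Option B: s[0]='i'->'b', delta=(2-9)*7^3 mod 127 = 12, hash=119+12 mod 127 = 4
Option C: s[3]='d'->'a', delta=(1-4)*7^0 mod 127 = 124, hash=119+124 mod 127 = 116
Option D: s[1]='d'->'j', delta=(10-4)*7^2 mod 127 = 40, hash=119+40 mod 127 = 32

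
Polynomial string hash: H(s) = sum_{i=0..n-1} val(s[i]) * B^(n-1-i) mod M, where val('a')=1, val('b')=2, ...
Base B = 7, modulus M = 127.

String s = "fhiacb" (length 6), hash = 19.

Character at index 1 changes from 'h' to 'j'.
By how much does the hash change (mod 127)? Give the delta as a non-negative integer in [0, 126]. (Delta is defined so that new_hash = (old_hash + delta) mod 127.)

Delta formula: (val(new) - val(old)) * B^(n-1-k) mod M
  val('j') - val('h') = 10 - 8 = 2
  B^(n-1-k) = 7^4 mod 127 = 115
  Delta = 2 * 115 mod 127 = 103

Answer: 103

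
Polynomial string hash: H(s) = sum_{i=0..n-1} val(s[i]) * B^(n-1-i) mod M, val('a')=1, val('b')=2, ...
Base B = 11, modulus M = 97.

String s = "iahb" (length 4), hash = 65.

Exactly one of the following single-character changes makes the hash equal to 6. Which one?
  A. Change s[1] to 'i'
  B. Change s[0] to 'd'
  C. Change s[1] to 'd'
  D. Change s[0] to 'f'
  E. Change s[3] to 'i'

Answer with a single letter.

Option A: s[1]='a'->'i', delta=(9-1)*11^2 mod 97 = 95, hash=65+95 mod 97 = 63
Option B: s[0]='i'->'d', delta=(4-9)*11^3 mod 97 = 38, hash=65+38 mod 97 = 6 <-- target
Option C: s[1]='a'->'d', delta=(4-1)*11^2 mod 97 = 72, hash=65+72 mod 97 = 40
Option D: s[0]='i'->'f', delta=(6-9)*11^3 mod 97 = 81, hash=65+81 mod 97 = 49
Option E: s[3]='b'->'i', delta=(9-2)*11^0 mod 97 = 7, hash=65+7 mod 97 = 72

Answer: B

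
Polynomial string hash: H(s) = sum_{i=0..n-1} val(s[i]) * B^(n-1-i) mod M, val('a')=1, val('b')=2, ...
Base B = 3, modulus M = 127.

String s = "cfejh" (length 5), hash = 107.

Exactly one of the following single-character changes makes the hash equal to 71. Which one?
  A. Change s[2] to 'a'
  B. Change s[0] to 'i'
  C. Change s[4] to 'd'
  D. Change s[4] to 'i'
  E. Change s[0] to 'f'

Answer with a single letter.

Option A: s[2]='e'->'a', delta=(1-5)*3^2 mod 127 = 91, hash=107+91 mod 127 = 71 <-- target
Option B: s[0]='c'->'i', delta=(9-3)*3^4 mod 127 = 105, hash=107+105 mod 127 = 85
Option C: s[4]='h'->'d', delta=(4-8)*3^0 mod 127 = 123, hash=107+123 mod 127 = 103
Option D: s[4]='h'->'i', delta=(9-8)*3^0 mod 127 = 1, hash=107+1 mod 127 = 108
Option E: s[0]='c'->'f', delta=(6-3)*3^4 mod 127 = 116, hash=107+116 mod 127 = 96

Answer: A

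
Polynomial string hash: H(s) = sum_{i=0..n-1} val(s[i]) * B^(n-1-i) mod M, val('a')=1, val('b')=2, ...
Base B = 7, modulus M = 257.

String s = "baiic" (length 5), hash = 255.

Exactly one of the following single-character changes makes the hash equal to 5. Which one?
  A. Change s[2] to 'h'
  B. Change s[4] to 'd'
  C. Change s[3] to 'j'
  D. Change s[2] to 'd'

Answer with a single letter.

Option A: s[2]='i'->'h', delta=(8-9)*7^2 mod 257 = 208, hash=255+208 mod 257 = 206
Option B: s[4]='c'->'d', delta=(4-3)*7^0 mod 257 = 1, hash=255+1 mod 257 = 256
Option C: s[3]='i'->'j', delta=(10-9)*7^1 mod 257 = 7, hash=255+7 mod 257 = 5 <-- target
Option D: s[2]='i'->'d', delta=(4-9)*7^2 mod 257 = 12, hash=255+12 mod 257 = 10

Answer: C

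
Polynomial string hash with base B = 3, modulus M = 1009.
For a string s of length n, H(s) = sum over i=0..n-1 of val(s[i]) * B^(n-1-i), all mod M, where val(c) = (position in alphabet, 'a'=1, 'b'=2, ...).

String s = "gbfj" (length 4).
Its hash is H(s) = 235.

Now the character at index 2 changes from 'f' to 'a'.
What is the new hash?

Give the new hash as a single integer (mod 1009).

val('f') = 6, val('a') = 1
Position k = 2, exponent = n-1-k = 1
B^1 mod M = 3^1 mod 1009 = 3
Delta = (1 - 6) * 3 mod 1009 = 994
New hash = (235 + 994) mod 1009 = 220

Answer: 220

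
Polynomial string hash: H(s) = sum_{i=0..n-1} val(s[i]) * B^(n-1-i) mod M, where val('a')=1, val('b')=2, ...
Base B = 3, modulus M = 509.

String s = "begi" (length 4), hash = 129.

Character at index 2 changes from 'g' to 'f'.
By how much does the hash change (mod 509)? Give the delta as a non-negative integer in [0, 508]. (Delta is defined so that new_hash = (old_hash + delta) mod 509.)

Answer: 506

Derivation:
Delta formula: (val(new) - val(old)) * B^(n-1-k) mod M
  val('f') - val('g') = 6 - 7 = -1
  B^(n-1-k) = 3^1 mod 509 = 3
  Delta = -1 * 3 mod 509 = 506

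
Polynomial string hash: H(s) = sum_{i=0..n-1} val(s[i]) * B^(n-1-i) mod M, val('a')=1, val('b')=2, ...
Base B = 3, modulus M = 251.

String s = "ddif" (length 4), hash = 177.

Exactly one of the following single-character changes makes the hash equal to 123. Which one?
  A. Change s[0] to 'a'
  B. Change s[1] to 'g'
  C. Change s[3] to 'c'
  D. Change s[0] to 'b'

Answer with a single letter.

Answer: D

Derivation:
Option A: s[0]='d'->'a', delta=(1-4)*3^3 mod 251 = 170, hash=177+170 mod 251 = 96
Option B: s[1]='d'->'g', delta=(7-4)*3^2 mod 251 = 27, hash=177+27 mod 251 = 204
Option C: s[3]='f'->'c', delta=(3-6)*3^0 mod 251 = 248, hash=177+248 mod 251 = 174
Option D: s[0]='d'->'b', delta=(2-4)*3^3 mod 251 = 197, hash=177+197 mod 251 = 123 <-- target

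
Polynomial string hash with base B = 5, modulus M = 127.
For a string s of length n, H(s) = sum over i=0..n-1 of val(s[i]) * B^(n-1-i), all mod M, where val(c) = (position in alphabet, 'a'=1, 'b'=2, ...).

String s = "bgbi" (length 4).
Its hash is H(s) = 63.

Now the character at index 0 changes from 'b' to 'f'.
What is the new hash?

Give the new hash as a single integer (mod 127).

Answer: 55

Derivation:
val('b') = 2, val('f') = 6
Position k = 0, exponent = n-1-k = 3
B^3 mod M = 5^3 mod 127 = 125
Delta = (6 - 2) * 125 mod 127 = 119
New hash = (63 + 119) mod 127 = 55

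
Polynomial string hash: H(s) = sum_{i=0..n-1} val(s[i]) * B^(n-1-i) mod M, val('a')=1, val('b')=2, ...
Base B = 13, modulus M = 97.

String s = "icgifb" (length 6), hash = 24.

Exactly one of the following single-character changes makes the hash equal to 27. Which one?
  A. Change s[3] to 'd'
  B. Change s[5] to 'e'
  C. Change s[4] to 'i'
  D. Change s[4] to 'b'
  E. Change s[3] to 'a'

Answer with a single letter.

Option A: s[3]='i'->'d', delta=(4-9)*13^2 mod 97 = 28, hash=24+28 mod 97 = 52
Option B: s[5]='b'->'e', delta=(5-2)*13^0 mod 97 = 3, hash=24+3 mod 97 = 27 <-- target
Option C: s[4]='f'->'i', delta=(9-6)*13^1 mod 97 = 39, hash=24+39 mod 97 = 63
Option D: s[4]='f'->'b', delta=(2-6)*13^1 mod 97 = 45, hash=24+45 mod 97 = 69
Option E: s[3]='i'->'a', delta=(1-9)*13^2 mod 97 = 6, hash=24+6 mod 97 = 30

Answer: B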